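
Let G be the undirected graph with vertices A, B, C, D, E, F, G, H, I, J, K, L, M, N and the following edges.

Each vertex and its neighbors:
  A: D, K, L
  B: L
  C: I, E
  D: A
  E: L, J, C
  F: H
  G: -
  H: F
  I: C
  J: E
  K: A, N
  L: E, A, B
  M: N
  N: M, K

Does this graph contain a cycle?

No

DFS, tracking each vertex's parent; an edge to a visited non-parent vertex closes a cycle.
Start from L:
visit L (parent –)
  visit E (parent L)
    E–L: parent, skip
    visit J (parent E)
      J–E: parent, skip
    visit C (parent E)
      visit I (parent C)
        I–C: parent, skip
      C–E: parent, skip
  visit A (parent L)
    visit D (parent A)
      D–A: parent, skip
    visit K (parent A)
      K–A: parent, skip
      visit N (parent K)
        visit M (parent N)
          M–N: parent, skip
        N–K: parent, skip
    A–L: parent, skip
  visit B (parent L)
    B–L: parent, skip
visit F (parent –)
  visit H (parent F)
    H–F: parent, skip
visit G (parent –)
No non-parent visited neighbor found — the graph is a forest.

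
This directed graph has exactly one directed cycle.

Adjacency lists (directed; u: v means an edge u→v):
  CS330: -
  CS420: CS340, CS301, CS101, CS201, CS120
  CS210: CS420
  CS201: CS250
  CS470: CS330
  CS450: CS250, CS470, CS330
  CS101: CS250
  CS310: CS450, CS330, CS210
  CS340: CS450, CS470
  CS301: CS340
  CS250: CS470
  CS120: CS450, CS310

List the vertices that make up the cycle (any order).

CS120, CS210, CS310, CS420

DFS with gray/black marking from CS210:
CS210 gray
  CS420 gray
    CS340 gray
      CS450 gray
        CS250 gray
          CS470 gray
            CS330 gray
            CS330 black
          CS470 black
        CS250 black
        CS450→CS470: CS470 black — skip
        CS450→CS330: CS330 black — skip
      CS450 black
      CS340→CS470: CS470 black — skip
    CS340 black
    CS301 gray
      CS301→CS340: CS340 black — skip
    CS301 black
    CS101 gray
      CS101→CS250: CS250 black — skip
    CS101 black
    CS201 gray
      CS201→CS250: CS250 black — skip
    CS201 black
    CS120 gray
      CS120→CS450: CS450 black — skip
      CS310 gray
        CS310→CS450: CS450 black — skip
        CS310→CS330: CS330 black — skip
        CS310→CS210: CS210 is gray → back edge
Back edge closes the cycle CS210 → CS420 → CS120 → CS310 → CS210; its vertices are {CS120, CS210, CS310, CS420}.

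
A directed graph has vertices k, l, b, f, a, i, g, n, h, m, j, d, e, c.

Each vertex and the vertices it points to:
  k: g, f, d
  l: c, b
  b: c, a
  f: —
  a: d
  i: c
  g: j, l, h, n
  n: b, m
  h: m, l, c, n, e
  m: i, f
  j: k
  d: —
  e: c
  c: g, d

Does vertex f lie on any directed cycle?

No

f lies on a cycle iff there is a path from f back to itself.
Exploring from f, it never reaches itself; equivalently, its strongly connected component is a singleton.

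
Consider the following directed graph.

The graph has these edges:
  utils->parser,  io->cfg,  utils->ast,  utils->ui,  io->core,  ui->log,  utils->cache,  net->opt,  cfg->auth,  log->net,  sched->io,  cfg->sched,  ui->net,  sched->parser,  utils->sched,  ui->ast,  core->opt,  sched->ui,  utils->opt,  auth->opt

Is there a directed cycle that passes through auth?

auth lies on a cycle iff there is a path from auth back to itself.
Exploring from auth, it never reaches itself; equivalently, its strongly connected component is a singleton.

No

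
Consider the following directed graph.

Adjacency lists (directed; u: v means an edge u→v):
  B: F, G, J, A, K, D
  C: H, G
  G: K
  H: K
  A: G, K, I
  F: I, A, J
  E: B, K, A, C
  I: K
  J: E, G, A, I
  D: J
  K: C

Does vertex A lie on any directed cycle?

A lies on a cycle iff there is a path from A back to itself.
Exploring from A, it never reaches itself; equivalently, its strongly connected component is a singleton.

No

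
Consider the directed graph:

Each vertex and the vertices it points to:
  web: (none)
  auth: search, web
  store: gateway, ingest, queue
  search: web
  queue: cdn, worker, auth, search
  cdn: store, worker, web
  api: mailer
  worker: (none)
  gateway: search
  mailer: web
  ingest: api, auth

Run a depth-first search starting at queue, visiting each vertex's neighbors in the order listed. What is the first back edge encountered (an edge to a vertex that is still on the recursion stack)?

store->queue

DFS from queue (visiting each vertex's neighbors in the order listed); mark gray on enter, black on exit:
queue gray
  cdn gray
    store gray
      gateway gray
        search gray
          web gray
          web black
        search black
      gateway black
      ingest gray
        api gray
          mailer gray
            mailer→web: web black — skip
          mailer black
        api black
        auth gray
          auth→search: search black — skip
          auth→web: web black — skip
        auth black
      ingest black
      store→queue: queue is gray → back edge
First back edge: store → queue.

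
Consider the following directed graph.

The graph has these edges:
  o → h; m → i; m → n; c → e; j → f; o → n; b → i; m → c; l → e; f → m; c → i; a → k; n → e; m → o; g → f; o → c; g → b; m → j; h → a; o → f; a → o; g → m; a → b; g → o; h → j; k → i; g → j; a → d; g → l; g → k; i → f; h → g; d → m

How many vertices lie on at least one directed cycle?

A vertex is on a directed cycle iff it belongs to a strongly connected component of size ≥ 2 (or has a self-loop).
The vertices on cycles are {a, b, c, d, f, g, h, i, j, k, m, o} — 12 in total.

12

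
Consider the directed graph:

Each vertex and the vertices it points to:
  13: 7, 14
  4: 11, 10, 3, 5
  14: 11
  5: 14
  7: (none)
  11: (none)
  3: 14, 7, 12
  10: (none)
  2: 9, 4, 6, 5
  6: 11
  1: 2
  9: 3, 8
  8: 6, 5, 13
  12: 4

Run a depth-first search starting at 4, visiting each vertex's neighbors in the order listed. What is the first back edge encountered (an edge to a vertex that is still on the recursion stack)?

12->4

DFS from 4 (visiting each vertex's neighbors in the order listed); mark gray on enter, black on exit:
4 gray
  11 gray
  11 black
  10 gray
  10 black
  3 gray
    14 gray
      14→11: 11 black — skip
    14 black
    7 gray
    7 black
    12 gray
      12→4: 4 is gray → back edge
First back edge: 12 → 4.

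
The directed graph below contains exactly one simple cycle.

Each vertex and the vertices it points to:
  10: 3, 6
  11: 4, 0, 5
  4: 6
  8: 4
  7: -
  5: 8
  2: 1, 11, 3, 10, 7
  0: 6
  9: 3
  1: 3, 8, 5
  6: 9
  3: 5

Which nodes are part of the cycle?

DFS with gray/black marking from 5:
5 gray
  8 gray
    4 gray
      6 gray
        9 gray
          3 gray
            3→5: 5 is gray → back edge
Back edge closes the cycle 5 → 8 → 4 → 6 → 9 → 3 → 5; its vertices are {3, 4, 5, 6, 8, 9}.

3, 4, 5, 6, 8, 9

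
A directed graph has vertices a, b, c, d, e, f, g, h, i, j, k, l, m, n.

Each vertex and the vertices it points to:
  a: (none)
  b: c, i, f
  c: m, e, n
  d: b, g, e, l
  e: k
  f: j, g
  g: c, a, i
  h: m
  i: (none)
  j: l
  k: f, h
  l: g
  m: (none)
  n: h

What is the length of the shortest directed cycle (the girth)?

5

For each vertex v, BFS finds the shortest path from v back to v.
The shortest such closed walk is g → c → e → k → f → g, length 5.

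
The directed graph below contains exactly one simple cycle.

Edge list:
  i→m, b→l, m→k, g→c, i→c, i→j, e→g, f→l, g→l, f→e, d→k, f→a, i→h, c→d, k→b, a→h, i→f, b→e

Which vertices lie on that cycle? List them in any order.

b, c, d, e, g, k

DFS with gray/black marking from e:
e gray
  g gray
    l gray
    l black
    c gray
      d gray
        k gray
          b gray
            b→l: l black — skip
            b→e: e is gray → back edge
Back edge closes the cycle e → g → c → d → k → b → e; its vertices are {b, c, d, e, g, k}.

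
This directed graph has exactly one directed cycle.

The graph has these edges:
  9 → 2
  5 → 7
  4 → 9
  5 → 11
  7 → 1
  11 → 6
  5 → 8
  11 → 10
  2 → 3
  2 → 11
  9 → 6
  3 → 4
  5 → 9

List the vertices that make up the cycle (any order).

DFS with gray/black marking from 9:
9 gray
  2 gray
    11 gray
      10 gray
      10 black
      6 gray
      6 black
    11 black
    3 gray
      4 gray
        4→9: 9 is gray → back edge
Back edge closes the cycle 9 → 2 → 3 → 4 → 9; its vertices are {2, 3, 4, 9}.

2, 3, 4, 9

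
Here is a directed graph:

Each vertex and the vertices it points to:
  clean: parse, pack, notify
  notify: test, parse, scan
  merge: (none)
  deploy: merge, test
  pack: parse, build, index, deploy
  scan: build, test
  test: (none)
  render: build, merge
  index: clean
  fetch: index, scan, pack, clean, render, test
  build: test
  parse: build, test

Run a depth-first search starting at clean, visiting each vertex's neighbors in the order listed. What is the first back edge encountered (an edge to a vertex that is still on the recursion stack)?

DFS from clean (visiting each vertex's neighbors in the order listed); mark gray on enter, black on exit:
clean gray
  parse gray
    build gray
      test gray
      test black
    build black
    parse→test: test black — skip
  parse black
  pack gray
    pack→parse: parse black — skip
    pack→build: build black — skip
    index gray
      index→clean: clean is gray → back edge
First back edge: index → clean.

index→clean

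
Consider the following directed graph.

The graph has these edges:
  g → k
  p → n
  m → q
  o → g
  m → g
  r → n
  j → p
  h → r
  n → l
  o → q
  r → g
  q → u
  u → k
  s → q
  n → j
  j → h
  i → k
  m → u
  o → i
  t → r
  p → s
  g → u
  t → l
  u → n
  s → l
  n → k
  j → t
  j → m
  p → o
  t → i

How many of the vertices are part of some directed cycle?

A vertex is on a directed cycle iff it belongs to a strongly connected component of size ≥ 2 (or has a self-loop).
The vertices on cycles are {g, h, j, m, n, o, p, q, r, s, t, u} — 12 in total.

12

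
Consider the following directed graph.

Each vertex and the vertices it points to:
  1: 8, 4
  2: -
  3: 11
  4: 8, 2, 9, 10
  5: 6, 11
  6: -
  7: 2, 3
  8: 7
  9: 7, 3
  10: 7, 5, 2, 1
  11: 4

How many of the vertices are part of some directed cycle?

9

A vertex is on a directed cycle iff it belongs to a strongly connected component of size ≥ 2 (or has a self-loop).
The vertices on cycles are {1, 3, 4, 5, 7, 8, 9, 10, 11} — 9 in total.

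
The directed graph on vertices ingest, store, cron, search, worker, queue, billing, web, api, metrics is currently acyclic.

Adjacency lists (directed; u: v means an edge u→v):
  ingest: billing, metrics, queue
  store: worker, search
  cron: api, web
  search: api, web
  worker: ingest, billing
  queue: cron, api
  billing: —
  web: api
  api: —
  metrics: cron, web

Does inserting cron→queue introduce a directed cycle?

Yes

Adding cron→queue creates a cycle iff queue can already reach cron.
Path from queue: queue → cron.
So queue → … → cron → queue is a cycle.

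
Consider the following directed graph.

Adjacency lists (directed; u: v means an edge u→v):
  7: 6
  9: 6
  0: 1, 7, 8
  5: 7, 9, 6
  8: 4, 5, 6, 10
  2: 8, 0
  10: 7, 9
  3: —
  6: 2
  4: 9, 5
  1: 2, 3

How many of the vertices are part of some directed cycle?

A vertex is on a directed cycle iff it belongs to a strongly connected component of size ≥ 2 (or has a self-loop).
The vertices on cycles are {0, 1, 2, 4, 5, 6, 7, 8, 9, 10} — 10 in total.

10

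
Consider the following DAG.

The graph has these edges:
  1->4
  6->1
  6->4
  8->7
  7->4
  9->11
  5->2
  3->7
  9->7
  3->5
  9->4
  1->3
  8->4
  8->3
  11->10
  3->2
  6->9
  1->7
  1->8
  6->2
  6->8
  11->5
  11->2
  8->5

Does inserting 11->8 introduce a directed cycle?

Adding 11→8 creates a cycle iff 8 can already reach 11.
Explore from 8: no path reaches 11. The graph stays acyclic.

No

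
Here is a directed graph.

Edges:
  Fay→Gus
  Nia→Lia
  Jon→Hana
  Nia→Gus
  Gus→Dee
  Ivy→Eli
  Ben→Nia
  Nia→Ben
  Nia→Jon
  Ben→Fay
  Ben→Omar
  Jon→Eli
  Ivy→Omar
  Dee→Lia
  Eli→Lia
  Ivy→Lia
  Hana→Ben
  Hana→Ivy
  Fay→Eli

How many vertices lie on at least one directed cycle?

4

A vertex is on a directed cycle iff it belongs to a strongly connected component of size ≥ 2 (or has a self-loop).
The vertices on cycles are {Ben, Jon, Nia, Hana} — 4 in total.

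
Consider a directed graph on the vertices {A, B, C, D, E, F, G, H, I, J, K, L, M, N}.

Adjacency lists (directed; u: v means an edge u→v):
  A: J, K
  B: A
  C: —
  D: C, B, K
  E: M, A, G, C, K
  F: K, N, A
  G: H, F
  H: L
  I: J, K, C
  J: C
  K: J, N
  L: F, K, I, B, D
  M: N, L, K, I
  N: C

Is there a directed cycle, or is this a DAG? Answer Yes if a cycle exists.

DFS with white/gray/black marking, starting from K:
K gray
  J gray
    C gray
    C black
  J black
  N gray
    N→C: C black — skip
  N black
K black
A gray
  A→J: J black — skip
  A→K: K black — skip
A black
B gray
  B→A: A black — skip
B black
D gray
  D→C: C black — skip
  D→B: B black — skip
  D→K: K black — skip
D black
E gray
  M gray
    M→N: N black — skip
    L gray
      F gray
        F→K: K black — skip
        F→N: N black — skip
        F→A: A black — skip
      F black
      L→K: K black — skip
      I gray
        I→J: J black — skip
        I→K: K black — skip
        I→C: C black — skip
      I black
      L→B: B black — skip
      L→D: D black — skip
    L black
    M→K: K black — skip
    M→I: I black — skip
  M black
  E→A: A black — skip
  G gray
    H gray
      H→L: L black — skip
    H black
    G→F: F black — skip
  G black
  E→C: C black — skip
  E→K: K black — skip
E black
Every edge goes to a white or black vertex — no back edge, so the graph is acyclic.

No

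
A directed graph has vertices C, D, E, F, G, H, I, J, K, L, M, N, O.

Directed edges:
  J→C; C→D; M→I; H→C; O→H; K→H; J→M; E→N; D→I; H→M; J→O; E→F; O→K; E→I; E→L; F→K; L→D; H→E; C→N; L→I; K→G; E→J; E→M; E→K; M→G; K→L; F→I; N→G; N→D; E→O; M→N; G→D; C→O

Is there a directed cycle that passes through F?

Yes

F is on a cycle iff F can reach itself via ≥1 edge.
F → K → H → E → F — yes.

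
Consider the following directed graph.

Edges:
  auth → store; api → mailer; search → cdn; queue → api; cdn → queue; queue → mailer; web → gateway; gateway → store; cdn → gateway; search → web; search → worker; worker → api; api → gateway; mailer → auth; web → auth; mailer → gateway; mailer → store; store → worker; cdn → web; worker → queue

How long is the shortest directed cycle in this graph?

For each vertex v, BFS finds the shortest path from v back to v.
The shortest such closed walk is worker → queue → mailer → store → worker, length 4.

4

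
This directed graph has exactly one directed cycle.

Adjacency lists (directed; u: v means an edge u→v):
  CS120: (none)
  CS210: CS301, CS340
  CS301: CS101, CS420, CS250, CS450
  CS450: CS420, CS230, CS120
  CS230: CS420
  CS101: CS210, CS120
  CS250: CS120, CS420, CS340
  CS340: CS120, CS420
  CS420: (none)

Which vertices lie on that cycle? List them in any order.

CS101, CS210, CS301

DFS with gray/black marking from CS210:
CS210 gray
  CS301 gray
    CS101 gray
      CS101→CS210: CS210 is gray → back edge
Back edge closes the cycle CS210 → CS301 → CS101 → CS210; its vertices are {CS101, CS210, CS301}.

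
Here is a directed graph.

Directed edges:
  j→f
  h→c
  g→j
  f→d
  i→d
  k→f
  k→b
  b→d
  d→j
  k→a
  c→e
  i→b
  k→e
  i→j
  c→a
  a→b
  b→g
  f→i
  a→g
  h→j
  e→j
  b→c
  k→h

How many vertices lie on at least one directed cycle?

9

A vertex is on a directed cycle iff it belongs to a strongly connected component of size ≥ 2 (or has a self-loop).
The vertices on cycles are {a, b, c, d, e, f, g, i, j} — 9 in total.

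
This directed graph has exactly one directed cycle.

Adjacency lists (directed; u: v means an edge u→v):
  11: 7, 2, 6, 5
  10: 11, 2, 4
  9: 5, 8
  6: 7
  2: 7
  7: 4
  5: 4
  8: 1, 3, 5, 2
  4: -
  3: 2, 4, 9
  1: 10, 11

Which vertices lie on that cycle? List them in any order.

DFS with gray/black marking from 9:
9 gray
  5 gray
    4 gray
    4 black
  5 black
  8 gray
    1 gray
      10 gray
        11 gray
          7 gray
            7→4: 4 black — skip
          7 black
          2 gray
            2→7: 7 black — skip
          2 black
          6 gray
            6→7: 7 black — skip
          6 black
          11→5: 5 black — skip
        11 black
        10→2: 2 black — skip
        10→4: 4 black — skip
      10 black
      1→11: 11 black — skip
    1 black
    3 gray
      3→2: 2 black — skip
      3→4: 4 black — skip
      3→9: 9 is gray → back edge
Back edge closes the cycle 9 → 8 → 3 → 9; its vertices are {3, 8, 9}.

3, 8, 9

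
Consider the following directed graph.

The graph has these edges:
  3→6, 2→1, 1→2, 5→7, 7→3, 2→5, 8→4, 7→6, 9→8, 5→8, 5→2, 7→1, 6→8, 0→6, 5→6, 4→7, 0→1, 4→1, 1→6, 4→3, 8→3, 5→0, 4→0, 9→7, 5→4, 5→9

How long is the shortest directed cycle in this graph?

2

For each vertex v, BFS finds the shortest path from v back to v.
The shortest such closed walk is 5 → 2 → 5, length 2.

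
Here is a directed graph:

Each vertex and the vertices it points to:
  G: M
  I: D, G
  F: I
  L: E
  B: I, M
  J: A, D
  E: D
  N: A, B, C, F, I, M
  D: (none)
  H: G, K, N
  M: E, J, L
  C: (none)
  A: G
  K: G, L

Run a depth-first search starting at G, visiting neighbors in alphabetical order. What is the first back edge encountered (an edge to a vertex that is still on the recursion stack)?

DFS from G (visiting neighbors in alphabetical order); mark gray on enter, black on exit:
G gray
  M gray
    E gray
      D gray
      D black
    E black
    J gray
      A gray
        A→G: G is gray → back edge
First back edge: A → G.

A→G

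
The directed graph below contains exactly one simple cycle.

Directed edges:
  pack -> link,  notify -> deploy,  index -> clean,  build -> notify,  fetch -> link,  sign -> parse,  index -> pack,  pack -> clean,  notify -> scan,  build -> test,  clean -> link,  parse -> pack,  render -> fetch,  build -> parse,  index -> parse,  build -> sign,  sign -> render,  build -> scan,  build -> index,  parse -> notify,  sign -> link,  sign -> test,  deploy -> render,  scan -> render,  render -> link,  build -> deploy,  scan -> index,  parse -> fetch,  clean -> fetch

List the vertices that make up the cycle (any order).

scan, index, parse, notify

DFS with gray/black marking from scan:
scan gray
  render gray
    fetch gray
      link gray
      link black
    fetch black
    render→link: link black — skip
  render black
  index gray
    clean gray
      clean→fetch: fetch black — skip
      clean→link: link black — skip
    clean black
    parse gray
      parse→fetch: fetch black — skip
      notify gray
        notify→scan: scan is gray → back edge
Back edge closes the cycle scan → index → parse → notify → scan; its vertices are {scan, index, parse, notify}.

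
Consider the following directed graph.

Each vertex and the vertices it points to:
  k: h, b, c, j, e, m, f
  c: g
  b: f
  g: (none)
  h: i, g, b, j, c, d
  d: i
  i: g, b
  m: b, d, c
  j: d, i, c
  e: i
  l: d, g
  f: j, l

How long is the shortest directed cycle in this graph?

4

For each vertex v, BFS finds the shortest path from v back to v.
The shortest such closed walk is j → i → b → f → j, length 4.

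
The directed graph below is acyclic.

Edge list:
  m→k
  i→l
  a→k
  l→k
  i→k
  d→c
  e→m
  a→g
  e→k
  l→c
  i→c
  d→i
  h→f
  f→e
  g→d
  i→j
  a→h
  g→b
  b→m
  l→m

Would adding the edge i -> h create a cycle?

No

Adding i→h creates a cycle iff h can already reach i.
Explore from h: no path reaches i. The graph stays acyclic.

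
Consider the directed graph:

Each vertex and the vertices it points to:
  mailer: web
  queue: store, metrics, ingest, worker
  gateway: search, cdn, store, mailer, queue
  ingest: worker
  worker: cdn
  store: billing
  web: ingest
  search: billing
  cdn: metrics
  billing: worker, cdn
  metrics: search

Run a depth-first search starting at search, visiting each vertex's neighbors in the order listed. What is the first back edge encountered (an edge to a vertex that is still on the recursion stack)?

metrics→search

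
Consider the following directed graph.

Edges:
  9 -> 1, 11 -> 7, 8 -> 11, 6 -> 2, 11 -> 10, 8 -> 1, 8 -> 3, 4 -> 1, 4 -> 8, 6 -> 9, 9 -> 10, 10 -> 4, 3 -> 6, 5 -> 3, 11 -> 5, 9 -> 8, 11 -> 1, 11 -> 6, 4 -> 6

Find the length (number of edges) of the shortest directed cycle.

4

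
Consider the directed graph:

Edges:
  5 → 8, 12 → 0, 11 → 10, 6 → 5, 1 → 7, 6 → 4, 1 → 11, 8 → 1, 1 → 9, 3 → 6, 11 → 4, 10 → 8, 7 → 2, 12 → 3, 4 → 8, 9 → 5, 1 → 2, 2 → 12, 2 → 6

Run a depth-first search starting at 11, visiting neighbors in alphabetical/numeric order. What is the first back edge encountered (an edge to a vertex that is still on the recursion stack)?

6->4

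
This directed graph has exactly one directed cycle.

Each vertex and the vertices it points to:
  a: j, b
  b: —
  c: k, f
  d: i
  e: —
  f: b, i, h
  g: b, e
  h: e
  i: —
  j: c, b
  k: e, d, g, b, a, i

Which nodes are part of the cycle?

a, c, j, k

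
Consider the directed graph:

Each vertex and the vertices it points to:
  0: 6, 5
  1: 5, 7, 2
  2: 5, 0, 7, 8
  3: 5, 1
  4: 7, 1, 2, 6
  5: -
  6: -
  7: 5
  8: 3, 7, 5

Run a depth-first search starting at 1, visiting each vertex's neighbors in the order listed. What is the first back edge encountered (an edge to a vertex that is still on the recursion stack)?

DFS from 1 (visiting each vertex's neighbors in the order listed); mark gray on enter, black on exit:
1 gray
  5 gray
  5 black
  7 gray
    7→5: 5 black — skip
  7 black
  2 gray
    2→5: 5 black — skip
    0 gray
      6 gray
      6 black
      0→5: 5 black — skip
    0 black
    2→7: 7 black — skip
    8 gray
      3 gray
        3→5: 5 black — skip
        3→1: 1 is gray → back edge
First back edge: 3 → 1.

3→1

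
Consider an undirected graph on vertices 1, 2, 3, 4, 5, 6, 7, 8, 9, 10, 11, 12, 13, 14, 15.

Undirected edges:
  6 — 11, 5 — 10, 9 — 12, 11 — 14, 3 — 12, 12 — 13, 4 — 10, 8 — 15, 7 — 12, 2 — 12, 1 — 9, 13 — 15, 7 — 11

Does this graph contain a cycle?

No

DFS, tracking each vertex's parent; an edge to a visited non-parent vertex closes a cycle.
Start from 8:
visit 8 (parent –)
  visit 15 (parent 8)
    visit 13 (parent 15)
      13–15: parent, skip
      visit 12 (parent 13)
        12–13: parent, skip
        visit 2 (parent 12)
          2–12: parent, skip
        visit 7 (parent 12)
          7–12: parent, skip
          visit 11 (parent 7)
            visit 6 (parent 11)
              6–11: parent, skip
            11–7: parent, skip
            visit 14 (parent 11)
              14–11: parent, skip
        visit 9 (parent 12)
          9–12: parent, skip
          visit 1 (parent 9)
            1–9: parent, skip
        visit 3 (parent 12)
          3–12: parent, skip
    15–8: parent, skip
visit 4 (parent –)
  visit 10 (parent 4)
    10–4: parent, skip
    visit 5 (parent 10)
      5–10: parent, skip
No non-parent visited neighbor found — the graph is a forest.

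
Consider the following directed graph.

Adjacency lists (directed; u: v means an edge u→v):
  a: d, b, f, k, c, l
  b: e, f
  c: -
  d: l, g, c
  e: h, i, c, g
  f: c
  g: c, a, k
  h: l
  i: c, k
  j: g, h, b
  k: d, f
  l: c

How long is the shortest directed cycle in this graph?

For each vertex v, BFS finds the shortest path from v back to v.
The shortest such closed walk is g → k → d → g, length 3.

3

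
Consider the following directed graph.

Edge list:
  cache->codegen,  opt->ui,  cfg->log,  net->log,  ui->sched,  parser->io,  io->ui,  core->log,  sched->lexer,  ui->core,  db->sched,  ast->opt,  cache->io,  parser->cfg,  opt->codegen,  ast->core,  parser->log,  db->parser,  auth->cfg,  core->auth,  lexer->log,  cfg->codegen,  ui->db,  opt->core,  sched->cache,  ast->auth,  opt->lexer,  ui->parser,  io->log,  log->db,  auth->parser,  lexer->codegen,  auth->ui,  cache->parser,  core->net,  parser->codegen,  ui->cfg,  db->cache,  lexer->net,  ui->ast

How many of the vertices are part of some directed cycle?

14

A vertex is on a directed cycle iff it belongs to a strongly connected component of size ≥ 2 (or has a self-loop).
The vertices on cycles are {db, io, ui, ast, cfg, log, net, opt, auth, core, cache, lexer, sched, parser} — 14 in total.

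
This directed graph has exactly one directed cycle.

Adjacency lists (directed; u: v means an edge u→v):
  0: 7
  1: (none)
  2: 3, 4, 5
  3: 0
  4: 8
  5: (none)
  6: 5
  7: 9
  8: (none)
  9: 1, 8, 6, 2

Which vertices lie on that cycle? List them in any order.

0, 2, 3, 7, 9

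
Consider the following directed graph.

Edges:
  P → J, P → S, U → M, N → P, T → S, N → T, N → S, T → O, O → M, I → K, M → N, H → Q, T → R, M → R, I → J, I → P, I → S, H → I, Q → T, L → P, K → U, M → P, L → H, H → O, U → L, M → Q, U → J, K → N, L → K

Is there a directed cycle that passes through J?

J lies on a cycle iff there is a path from J back to itself.
Exploring from J, it never reaches itself; equivalently, its strongly connected component is a singleton.

No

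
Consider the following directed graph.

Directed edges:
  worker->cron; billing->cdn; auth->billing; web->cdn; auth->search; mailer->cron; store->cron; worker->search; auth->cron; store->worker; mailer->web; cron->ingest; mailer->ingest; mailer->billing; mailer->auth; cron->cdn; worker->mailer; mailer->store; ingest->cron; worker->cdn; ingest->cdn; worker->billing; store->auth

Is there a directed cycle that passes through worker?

Yes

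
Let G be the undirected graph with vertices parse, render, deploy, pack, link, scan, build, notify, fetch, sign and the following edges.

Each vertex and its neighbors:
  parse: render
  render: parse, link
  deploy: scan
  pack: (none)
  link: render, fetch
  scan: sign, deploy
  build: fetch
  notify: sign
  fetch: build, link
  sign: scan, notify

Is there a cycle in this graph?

No

DFS, tracking each vertex's parent; an edge to a visited non-parent vertex closes a cycle.
Start from deploy:
visit deploy (parent –)
  visit scan (parent deploy)
    visit sign (parent scan)
      sign–scan: parent, skip
      visit notify (parent sign)
        notify–sign: parent, skip
    scan–deploy: parent, skip
visit parse (parent –)
  visit render (parent parse)
    render–parse: parent, skip
    visit link (parent render)
      link–render: parent, skip
      visit fetch (parent link)
        visit build (parent fetch)
          build–fetch: parent, skip
        fetch–link: parent, skip
visit pack (parent –)
No non-parent visited neighbor found — the graph is a forest.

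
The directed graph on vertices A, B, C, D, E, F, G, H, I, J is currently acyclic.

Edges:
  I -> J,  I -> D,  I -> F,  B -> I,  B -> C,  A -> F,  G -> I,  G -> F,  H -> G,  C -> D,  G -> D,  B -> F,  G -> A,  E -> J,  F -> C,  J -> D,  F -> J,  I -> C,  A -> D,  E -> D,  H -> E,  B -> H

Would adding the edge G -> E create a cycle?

No

Adding G→E creates a cycle iff E can already reach G.
Explore from E: no path reaches G. The graph stays acyclic.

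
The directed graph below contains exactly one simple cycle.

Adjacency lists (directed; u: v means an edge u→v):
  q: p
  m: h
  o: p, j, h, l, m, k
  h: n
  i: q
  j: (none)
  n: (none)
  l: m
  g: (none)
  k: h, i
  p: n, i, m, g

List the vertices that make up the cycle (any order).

DFS with gray/black marking from p:
p gray
  n gray
  n black
  i gray
    q gray
      q→p: p is gray → back edge
Back edge closes the cycle p → i → q → p; its vertices are {i, p, q}.

i, p, q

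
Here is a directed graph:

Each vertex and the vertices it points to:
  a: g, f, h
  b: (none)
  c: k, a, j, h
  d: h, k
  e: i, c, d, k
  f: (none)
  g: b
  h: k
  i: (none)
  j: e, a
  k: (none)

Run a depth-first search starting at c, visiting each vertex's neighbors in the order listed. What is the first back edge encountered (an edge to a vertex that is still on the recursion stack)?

DFS from c (visiting each vertex's neighbors in the order listed); mark gray on enter, black on exit:
c gray
  k gray
  k black
  a gray
    g gray
      b gray
      b black
    g black
    f gray
    f black
    h gray
      h→k: k black — skip
    h black
  a black
  j gray
    e gray
      i gray
      i black
      e→c: c is gray → back edge
First back edge: e → c.

e->c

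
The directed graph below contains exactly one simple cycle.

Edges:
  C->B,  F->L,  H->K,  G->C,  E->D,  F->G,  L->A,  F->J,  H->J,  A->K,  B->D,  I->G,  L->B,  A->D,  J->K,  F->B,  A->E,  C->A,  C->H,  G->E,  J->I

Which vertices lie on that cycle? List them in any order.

C, G, H, I, J

DFS with gray/black marking from J:
J gray
  I gray
    G gray
      E gray
        D gray
        D black
      E black
      C gray
        A gray
          A→E: E black — skip
          A→D: D black — skip
          K gray
          K black
        A black
        B gray
          B→D: D black — skip
        B black
        H gray
          H→K: K black — skip
          H→J: J is gray → back edge
Back edge closes the cycle J → I → G → C → H → J; its vertices are {C, G, H, I, J}.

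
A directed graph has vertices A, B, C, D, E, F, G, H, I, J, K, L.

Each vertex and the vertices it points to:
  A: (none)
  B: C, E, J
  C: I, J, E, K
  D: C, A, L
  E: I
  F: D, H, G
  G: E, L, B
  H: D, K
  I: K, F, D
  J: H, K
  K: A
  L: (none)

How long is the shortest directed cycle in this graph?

3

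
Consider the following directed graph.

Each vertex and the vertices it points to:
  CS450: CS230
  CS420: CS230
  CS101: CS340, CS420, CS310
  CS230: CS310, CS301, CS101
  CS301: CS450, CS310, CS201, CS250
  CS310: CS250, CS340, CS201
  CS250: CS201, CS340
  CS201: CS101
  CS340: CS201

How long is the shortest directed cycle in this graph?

3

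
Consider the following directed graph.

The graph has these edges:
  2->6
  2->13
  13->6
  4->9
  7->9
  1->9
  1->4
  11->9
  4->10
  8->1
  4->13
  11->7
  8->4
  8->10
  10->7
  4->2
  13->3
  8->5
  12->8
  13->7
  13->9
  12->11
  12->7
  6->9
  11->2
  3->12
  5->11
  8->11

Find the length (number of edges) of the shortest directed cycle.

For each vertex v, BFS finds the shortest path from v back to v.
The shortest such closed walk is 3 → 12 → 8 → 4 → 13 → 3, length 5.

5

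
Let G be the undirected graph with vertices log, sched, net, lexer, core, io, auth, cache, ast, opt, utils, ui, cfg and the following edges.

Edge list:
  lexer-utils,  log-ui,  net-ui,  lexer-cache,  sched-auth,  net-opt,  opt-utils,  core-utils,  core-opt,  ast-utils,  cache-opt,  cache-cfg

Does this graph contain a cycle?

Yes

DFS, tracking each vertex's parent; an edge to a visited non-parent vertex closes a cycle.
Start from core:
visit core (parent –)
  visit utils (parent core)
    visit opt (parent utils)
      opt–core: core visited and ≠ parent → cycle
Cycle: core – utils – opt – core.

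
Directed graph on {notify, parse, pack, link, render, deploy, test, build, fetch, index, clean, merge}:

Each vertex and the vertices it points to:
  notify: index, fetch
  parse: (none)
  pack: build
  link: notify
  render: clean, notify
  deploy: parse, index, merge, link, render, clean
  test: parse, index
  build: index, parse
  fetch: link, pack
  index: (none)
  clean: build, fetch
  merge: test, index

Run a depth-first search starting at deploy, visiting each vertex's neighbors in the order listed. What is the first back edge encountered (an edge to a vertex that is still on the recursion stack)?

DFS from deploy (visiting each vertex's neighbors in the order listed); mark gray on enter, black on exit:
deploy gray
  parse gray
  parse black
  index gray
  index black
  merge gray
    test gray
      test→parse: parse black — skip
      test→index: index black — skip
    test black
    merge→index: index black — skip
  merge black
  link gray
    notify gray
      notify→index: index black — skip
      fetch gray
        fetch→link: link is gray → back edge
First back edge: fetch → link.

fetch->link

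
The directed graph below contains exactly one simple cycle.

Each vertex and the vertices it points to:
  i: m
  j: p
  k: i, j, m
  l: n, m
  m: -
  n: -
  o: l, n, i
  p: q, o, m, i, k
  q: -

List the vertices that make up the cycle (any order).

j, k, p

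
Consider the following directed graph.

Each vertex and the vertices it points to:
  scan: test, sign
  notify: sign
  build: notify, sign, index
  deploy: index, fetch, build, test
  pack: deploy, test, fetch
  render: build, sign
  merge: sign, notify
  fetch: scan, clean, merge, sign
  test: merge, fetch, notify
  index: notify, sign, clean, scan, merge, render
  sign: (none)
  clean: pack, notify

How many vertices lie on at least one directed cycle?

A vertex is on a directed cycle iff it belongs to a strongly connected component of size ≥ 2 (or has a self-loop).
The vertices on cycles are {pack, scan, test, build, clean, fetch, index, deploy, render} — 9 in total.

9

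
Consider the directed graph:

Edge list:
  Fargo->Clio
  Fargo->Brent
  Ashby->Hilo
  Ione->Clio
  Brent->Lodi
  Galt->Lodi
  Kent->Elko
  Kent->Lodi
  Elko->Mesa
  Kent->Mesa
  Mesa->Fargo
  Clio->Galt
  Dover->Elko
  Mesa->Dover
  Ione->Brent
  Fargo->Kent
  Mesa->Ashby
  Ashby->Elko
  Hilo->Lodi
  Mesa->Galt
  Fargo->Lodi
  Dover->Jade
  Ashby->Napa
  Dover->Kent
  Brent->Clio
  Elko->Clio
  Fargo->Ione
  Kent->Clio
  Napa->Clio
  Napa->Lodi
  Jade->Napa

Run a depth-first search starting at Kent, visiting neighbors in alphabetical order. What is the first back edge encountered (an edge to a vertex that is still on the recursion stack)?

Ashby->Elko

DFS from Kent (visiting neighbors in alphabetical order); mark gray on enter, black on exit:
Kent gray
  Clio gray
    Galt gray
      Lodi gray
      Lodi black
    Galt black
  Clio black
  Elko gray
    Elko→Clio: Clio black — skip
    Mesa gray
      Ashby gray
        Ashby→Elko: Elko is gray → back edge
First back edge: Ashby → Elko.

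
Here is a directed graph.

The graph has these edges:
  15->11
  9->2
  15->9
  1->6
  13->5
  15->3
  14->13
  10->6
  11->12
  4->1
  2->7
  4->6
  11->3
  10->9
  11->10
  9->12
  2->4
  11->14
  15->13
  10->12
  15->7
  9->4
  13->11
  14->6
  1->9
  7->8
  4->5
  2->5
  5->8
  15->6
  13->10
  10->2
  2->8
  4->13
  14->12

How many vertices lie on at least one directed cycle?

A vertex is on a directed cycle iff it belongs to a strongly connected component of size ≥ 2 (or has a self-loop).
The vertices on cycles are {1, 2, 4, 9, 10, 11, 13, 14} — 8 in total.

8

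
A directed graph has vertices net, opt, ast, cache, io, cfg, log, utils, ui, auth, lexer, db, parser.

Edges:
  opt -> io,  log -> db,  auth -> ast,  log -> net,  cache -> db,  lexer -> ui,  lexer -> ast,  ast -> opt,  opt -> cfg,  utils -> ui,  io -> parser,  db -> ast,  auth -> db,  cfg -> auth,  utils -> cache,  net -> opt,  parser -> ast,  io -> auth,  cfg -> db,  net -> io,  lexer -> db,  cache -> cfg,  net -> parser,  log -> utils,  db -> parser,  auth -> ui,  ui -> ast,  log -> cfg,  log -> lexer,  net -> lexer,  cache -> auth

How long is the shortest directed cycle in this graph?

4

For each vertex v, BFS finds the shortest path from v back to v.
The shortest such closed walk is opt → io → parser → ast → opt, length 4.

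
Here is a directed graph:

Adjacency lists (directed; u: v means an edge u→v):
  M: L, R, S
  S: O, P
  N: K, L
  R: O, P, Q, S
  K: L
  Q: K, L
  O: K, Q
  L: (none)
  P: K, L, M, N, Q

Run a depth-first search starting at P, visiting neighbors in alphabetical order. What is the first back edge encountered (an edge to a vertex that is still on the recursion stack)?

DFS from P (visiting neighbors in alphabetical order); mark gray on enter, black on exit:
P gray
  K gray
    L gray
    L black
  K black
  P→L: L black — skip
  M gray
    M→L: L black — skip
    R gray
      O gray
        O→K: K black — skip
        Q gray
          Q→K: K black — skip
          Q→L: L black — skip
        Q black
      O black
      R→P: P is gray → back edge
First back edge: R → P.

R->P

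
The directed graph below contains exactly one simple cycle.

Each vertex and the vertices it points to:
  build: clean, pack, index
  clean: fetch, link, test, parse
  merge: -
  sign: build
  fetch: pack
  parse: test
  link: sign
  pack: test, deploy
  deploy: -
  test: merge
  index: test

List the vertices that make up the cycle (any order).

link, sign, build, clean

DFS with gray/black marking from build:
build gray
  clean gray
    fetch gray
      pack gray
        test gray
          merge gray
          merge black
        test black
        deploy gray
        deploy black
      pack black
    fetch black
    link gray
      sign gray
        sign→build: build is gray → back edge
Back edge closes the cycle build → clean → link → sign → build; its vertices are {link, sign, build, clean}.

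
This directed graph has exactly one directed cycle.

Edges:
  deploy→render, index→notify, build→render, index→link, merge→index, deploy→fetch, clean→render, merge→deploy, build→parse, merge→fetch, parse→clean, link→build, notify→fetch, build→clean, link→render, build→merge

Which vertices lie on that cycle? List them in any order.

DFS with gray/black marking from build:
build gray
  merge gray
    fetch gray
    fetch black
    deploy gray
      render gray
      render black
      deploy→fetch: fetch black — skip
    deploy black
    index gray
      notify gray
        notify→fetch: fetch black — skip
      notify black
      link gray
        link→build: build is gray → back edge
Back edge closes the cycle build → merge → index → link → build; its vertices are {link, build, index, merge}.

link, build, index, merge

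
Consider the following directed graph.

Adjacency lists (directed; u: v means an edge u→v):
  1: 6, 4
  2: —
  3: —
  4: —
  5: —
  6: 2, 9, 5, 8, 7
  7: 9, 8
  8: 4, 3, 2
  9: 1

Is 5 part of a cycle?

5 lies on a cycle iff there is a path from 5 back to itself.
Exploring from 5, it never reaches itself; equivalently, its strongly connected component is a singleton.

No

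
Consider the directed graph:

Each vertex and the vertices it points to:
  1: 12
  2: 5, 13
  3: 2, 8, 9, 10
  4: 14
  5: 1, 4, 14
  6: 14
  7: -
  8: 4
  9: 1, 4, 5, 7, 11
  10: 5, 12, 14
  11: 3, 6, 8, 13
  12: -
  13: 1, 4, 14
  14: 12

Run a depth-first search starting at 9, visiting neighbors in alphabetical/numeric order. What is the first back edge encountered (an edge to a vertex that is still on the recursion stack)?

3→9

DFS from 9 (visiting neighbors in alphabetical/numeric order); mark gray on enter, black on exit:
9 gray
  1 gray
    12 gray
    12 black
  1 black
  4 gray
    14 gray
      14→12: 12 black — skip
    14 black
  4 black
  5 gray
    5→1: 1 black — skip
    5→4: 4 black — skip
    5→14: 14 black — skip
  5 black
  7 gray
  7 black
  11 gray
    3 gray
      2 gray
        2→5: 5 black — skip
        13 gray
          13→1: 1 black — skip
          13→4: 4 black — skip
          13→14: 14 black — skip
        13 black
      2 black
      8 gray
        8→4: 4 black — skip
      8 black
      3→9: 9 is gray → back edge
First back edge: 3 → 9.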